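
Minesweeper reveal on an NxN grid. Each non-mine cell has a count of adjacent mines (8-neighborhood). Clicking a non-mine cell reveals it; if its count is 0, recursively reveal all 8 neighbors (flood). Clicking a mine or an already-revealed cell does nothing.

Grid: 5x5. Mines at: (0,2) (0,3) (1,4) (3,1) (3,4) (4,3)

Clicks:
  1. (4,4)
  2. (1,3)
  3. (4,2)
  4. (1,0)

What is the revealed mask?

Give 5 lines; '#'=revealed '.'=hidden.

Click 1 (4,4) count=2: revealed 1 new [(4,4)] -> total=1
Click 2 (1,3) count=3: revealed 1 new [(1,3)] -> total=2
Click 3 (4,2) count=2: revealed 1 new [(4,2)] -> total=3
Click 4 (1,0) count=0: revealed 6 new [(0,0) (0,1) (1,0) (1,1) (2,0) (2,1)] -> total=9

Answer: ##...
##.#.
##...
.....
..#.#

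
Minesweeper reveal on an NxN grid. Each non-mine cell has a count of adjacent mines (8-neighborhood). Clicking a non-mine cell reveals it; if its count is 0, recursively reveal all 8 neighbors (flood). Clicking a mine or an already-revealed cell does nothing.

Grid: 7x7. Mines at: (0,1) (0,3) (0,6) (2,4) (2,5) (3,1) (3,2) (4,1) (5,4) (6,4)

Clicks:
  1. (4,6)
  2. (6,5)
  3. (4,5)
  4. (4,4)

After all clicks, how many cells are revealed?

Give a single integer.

Answer: 9

Derivation:
Click 1 (4,6) count=0: revealed 8 new [(3,5) (3,6) (4,5) (4,6) (5,5) (5,6) (6,5) (6,6)] -> total=8
Click 2 (6,5) count=2: revealed 0 new [(none)] -> total=8
Click 3 (4,5) count=1: revealed 0 new [(none)] -> total=8
Click 4 (4,4) count=1: revealed 1 new [(4,4)] -> total=9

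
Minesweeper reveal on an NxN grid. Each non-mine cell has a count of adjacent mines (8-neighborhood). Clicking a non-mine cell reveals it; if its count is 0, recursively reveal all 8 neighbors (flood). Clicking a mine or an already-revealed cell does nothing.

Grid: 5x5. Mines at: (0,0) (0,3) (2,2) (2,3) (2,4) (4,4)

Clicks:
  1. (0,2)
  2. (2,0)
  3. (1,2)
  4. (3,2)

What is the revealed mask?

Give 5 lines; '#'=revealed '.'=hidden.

Answer: ..#..
###..
##...
####.
####.

Derivation:
Click 1 (0,2) count=1: revealed 1 new [(0,2)] -> total=1
Click 2 (2,0) count=0: revealed 12 new [(1,0) (1,1) (2,0) (2,1) (3,0) (3,1) (3,2) (3,3) (4,0) (4,1) (4,2) (4,3)] -> total=13
Click 3 (1,2) count=3: revealed 1 new [(1,2)] -> total=14
Click 4 (3,2) count=2: revealed 0 new [(none)] -> total=14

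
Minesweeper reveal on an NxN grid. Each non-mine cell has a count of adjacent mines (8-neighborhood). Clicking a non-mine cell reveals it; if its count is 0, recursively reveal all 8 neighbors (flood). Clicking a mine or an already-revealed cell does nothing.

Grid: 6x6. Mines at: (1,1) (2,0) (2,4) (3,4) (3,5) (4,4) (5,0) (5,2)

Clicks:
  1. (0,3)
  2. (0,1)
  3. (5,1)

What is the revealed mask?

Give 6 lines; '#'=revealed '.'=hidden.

Answer: .#####
..####
......
......
......
.#....

Derivation:
Click 1 (0,3) count=0: revealed 8 new [(0,2) (0,3) (0,4) (0,5) (1,2) (1,3) (1,4) (1,5)] -> total=8
Click 2 (0,1) count=1: revealed 1 new [(0,1)] -> total=9
Click 3 (5,1) count=2: revealed 1 new [(5,1)] -> total=10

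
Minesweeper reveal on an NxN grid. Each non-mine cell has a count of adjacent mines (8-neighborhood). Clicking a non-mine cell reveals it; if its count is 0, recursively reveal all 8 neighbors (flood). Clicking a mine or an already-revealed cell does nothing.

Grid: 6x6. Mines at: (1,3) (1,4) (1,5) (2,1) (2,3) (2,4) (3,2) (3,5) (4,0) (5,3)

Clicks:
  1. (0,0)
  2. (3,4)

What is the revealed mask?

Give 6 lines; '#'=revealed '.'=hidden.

Click 1 (0,0) count=0: revealed 6 new [(0,0) (0,1) (0,2) (1,0) (1,1) (1,2)] -> total=6
Click 2 (3,4) count=3: revealed 1 new [(3,4)] -> total=7

Answer: ###...
###...
......
....#.
......
......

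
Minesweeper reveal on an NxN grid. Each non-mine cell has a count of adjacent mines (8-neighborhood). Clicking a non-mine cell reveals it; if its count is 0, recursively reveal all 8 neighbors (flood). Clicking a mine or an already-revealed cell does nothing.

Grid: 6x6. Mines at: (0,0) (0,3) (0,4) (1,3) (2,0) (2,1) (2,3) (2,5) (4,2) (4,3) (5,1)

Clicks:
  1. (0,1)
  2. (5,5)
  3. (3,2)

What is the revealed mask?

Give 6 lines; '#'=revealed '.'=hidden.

Click 1 (0,1) count=1: revealed 1 new [(0,1)] -> total=1
Click 2 (5,5) count=0: revealed 6 new [(3,4) (3,5) (4,4) (4,5) (5,4) (5,5)] -> total=7
Click 3 (3,2) count=4: revealed 1 new [(3,2)] -> total=8

Answer: .#....
......
......
..#.##
....##
....##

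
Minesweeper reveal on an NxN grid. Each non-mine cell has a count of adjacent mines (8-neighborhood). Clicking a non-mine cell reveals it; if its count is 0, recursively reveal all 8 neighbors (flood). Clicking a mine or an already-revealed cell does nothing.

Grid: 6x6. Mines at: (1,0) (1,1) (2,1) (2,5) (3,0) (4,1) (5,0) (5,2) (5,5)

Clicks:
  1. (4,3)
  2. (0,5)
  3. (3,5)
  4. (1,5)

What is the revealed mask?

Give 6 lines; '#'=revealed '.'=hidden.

Answer: ..####
..####
..###.
..####
..###.
......

Derivation:
Click 1 (4,3) count=1: revealed 1 new [(4,3)] -> total=1
Click 2 (0,5) count=0: revealed 16 new [(0,2) (0,3) (0,4) (0,5) (1,2) (1,3) (1,4) (1,5) (2,2) (2,3) (2,4) (3,2) (3,3) (3,4) (4,2) (4,4)] -> total=17
Click 3 (3,5) count=1: revealed 1 new [(3,5)] -> total=18
Click 4 (1,5) count=1: revealed 0 new [(none)] -> total=18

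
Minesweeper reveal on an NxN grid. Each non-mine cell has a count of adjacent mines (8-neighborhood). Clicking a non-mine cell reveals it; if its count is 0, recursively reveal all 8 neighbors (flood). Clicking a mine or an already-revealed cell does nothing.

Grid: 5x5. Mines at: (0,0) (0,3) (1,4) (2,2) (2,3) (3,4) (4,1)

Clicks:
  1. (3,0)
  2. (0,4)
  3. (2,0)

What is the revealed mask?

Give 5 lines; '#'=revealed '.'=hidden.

Click 1 (3,0) count=1: revealed 1 new [(3,0)] -> total=1
Click 2 (0,4) count=2: revealed 1 new [(0,4)] -> total=2
Click 3 (2,0) count=0: revealed 5 new [(1,0) (1,1) (2,0) (2,1) (3,1)] -> total=7

Answer: ....#
##...
##...
##...
.....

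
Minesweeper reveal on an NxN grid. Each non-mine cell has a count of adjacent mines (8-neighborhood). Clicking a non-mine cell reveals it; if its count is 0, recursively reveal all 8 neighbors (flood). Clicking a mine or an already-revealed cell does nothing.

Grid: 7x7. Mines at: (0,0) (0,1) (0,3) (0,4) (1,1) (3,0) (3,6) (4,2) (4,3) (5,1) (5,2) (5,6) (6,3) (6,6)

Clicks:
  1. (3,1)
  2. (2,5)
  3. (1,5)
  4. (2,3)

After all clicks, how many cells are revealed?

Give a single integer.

Click 1 (3,1) count=2: revealed 1 new [(3,1)] -> total=1
Click 2 (2,5) count=1: revealed 1 new [(2,5)] -> total=2
Click 3 (1,5) count=1: revealed 1 new [(1,5)] -> total=3
Click 4 (2,3) count=0: revealed 10 new [(1,2) (1,3) (1,4) (2,2) (2,3) (2,4) (3,2) (3,3) (3,4) (3,5)] -> total=13

Answer: 13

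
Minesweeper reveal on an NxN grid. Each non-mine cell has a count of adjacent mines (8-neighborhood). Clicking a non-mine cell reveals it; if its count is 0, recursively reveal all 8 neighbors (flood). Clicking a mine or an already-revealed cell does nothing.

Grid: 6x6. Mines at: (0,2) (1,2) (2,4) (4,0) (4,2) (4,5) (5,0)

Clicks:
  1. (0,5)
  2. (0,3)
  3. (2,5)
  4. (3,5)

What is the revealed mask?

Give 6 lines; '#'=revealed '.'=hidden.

Answer: ...###
...###
.....#
.....#
......
......

Derivation:
Click 1 (0,5) count=0: revealed 6 new [(0,3) (0,4) (0,5) (1,3) (1,4) (1,5)] -> total=6
Click 2 (0,3) count=2: revealed 0 new [(none)] -> total=6
Click 3 (2,5) count=1: revealed 1 new [(2,5)] -> total=7
Click 4 (3,5) count=2: revealed 1 new [(3,5)] -> total=8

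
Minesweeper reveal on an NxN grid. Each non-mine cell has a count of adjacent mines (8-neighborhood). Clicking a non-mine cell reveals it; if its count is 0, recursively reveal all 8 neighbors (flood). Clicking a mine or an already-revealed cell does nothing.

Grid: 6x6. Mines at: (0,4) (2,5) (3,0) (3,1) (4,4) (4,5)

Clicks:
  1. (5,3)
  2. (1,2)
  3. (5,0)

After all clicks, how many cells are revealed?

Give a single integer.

Answer: 25

Derivation:
Click 1 (5,3) count=1: revealed 1 new [(5,3)] -> total=1
Click 2 (1,2) count=0: revealed 17 new [(0,0) (0,1) (0,2) (0,3) (1,0) (1,1) (1,2) (1,3) (1,4) (2,0) (2,1) (2,2) (2,3) (2,4) (3,2) (3,3) (3,4)] -> total=18
Click 3 (5,0) count=0: revealed 7 new [(4,0) (4,1) (4,2) (4,3) (5,0) (5,1) (5,2)] -> total=25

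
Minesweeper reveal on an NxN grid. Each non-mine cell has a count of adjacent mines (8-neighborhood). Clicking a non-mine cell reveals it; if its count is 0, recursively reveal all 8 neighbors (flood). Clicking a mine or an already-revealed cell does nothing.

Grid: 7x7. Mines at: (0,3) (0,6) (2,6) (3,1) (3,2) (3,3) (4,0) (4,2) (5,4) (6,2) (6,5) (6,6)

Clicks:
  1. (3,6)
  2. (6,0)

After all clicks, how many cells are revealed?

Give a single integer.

Click 1 (3,6) count=1: revealed 1 new [(3,6)] -> total=1
Click 2 (6,0) count=0: revealed 4 new [(5,0) (5,1) (6,0) (6,1)] -> total=5

Answer: 5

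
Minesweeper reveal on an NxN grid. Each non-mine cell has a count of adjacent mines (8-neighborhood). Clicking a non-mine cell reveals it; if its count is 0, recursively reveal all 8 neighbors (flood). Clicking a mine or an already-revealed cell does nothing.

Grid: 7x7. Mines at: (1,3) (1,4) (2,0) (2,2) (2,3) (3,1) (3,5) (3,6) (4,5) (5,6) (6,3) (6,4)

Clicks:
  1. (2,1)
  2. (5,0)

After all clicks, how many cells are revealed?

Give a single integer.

Answer: 10

Derivation:
Click 1 (2,1) count=3: revealed 1 new [(2,1)] -> total=1
Click 2 (5,0) count=0: revealed 9 new [(4,0) (4,1) (4,2) (5,0) (5,1) (5,2) (6,0) (6,1) (6,2)] -> total=10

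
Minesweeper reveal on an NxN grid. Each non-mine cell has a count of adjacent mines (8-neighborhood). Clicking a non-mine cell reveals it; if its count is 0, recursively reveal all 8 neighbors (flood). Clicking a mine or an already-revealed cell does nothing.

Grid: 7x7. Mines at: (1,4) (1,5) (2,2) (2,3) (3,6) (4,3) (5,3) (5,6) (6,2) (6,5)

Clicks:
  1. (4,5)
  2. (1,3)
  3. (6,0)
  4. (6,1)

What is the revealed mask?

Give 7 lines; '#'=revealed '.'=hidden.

Answer: ####...
####...
##.....
###....
###..#.
###....
##.....

Derivation:
Click 1 (4,5) count=2: revealed 1 new [(4,5)] -> total=1
Click 2 (1,3) count=3: revealed 1 new [(1,3)] -> total=2
Click 3 (6,0) count=0: revealed 20 new [(0,0) (0,1) (0,2) (0,3) (1,0) (1,1) (1,2) (2,0) (2,1) (3,0) (3,1) (3,2) (4,0) (4,1) (4,2) (5,0) (5,1) (5,2) (6,0) (6,1)] -> total=22
Click 4 (6,1) count=1: revealed 0 new [(none)] -> total=22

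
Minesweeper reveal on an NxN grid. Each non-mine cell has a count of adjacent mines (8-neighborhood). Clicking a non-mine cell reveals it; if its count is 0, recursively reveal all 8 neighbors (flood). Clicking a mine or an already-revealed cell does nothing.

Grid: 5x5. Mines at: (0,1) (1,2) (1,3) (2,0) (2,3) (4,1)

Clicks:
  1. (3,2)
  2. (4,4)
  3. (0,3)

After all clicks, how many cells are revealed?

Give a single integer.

Click 1 (3,2) count=2: revealed 1 new [(3,2)] -> total=1
Click 2 (4,4) count=0: revealed 5 new [(3,3) (3,4) (4,2) (4,3) (4,4)] -> total=6
Click 3 (0,3) count=2: revealed 1 new [(0,3)] -> total=7

Answer: 7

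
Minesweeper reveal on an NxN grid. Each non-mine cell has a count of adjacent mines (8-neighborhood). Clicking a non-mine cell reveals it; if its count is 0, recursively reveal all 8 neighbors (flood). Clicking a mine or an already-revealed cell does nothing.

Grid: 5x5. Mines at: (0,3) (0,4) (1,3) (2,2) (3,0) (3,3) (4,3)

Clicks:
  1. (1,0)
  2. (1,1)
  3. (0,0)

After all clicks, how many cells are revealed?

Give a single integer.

Click 1 (1,0) count=0: revealed 8 new [(0,0) (0,1) (0,2) (1,0) (1,1) (1,2) (2,0) (2,1)] -> total=8
Click 2 (1,1) count=1: revealed 0 new [(none)] -> total=8
Click 3 (0,0) count=0: revealed 0 new [(none)] -> total=8

Answer: 8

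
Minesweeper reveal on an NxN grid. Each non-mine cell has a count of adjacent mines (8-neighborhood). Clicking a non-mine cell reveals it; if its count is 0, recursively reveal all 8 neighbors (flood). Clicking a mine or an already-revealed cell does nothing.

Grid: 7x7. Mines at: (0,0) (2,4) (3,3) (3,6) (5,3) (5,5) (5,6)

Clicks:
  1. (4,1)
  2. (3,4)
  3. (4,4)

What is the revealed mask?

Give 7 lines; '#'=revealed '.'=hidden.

Answer: .######
#######
####.##
###.#..
###.#..
###....
###....

Derivation:
Click 1 (4,1) count=0: revealed 31 new [(0,1) (0,2) (0,3) (0,4) (0,5) (0,6) (1,0) (1,1) (1,2) (1,3) (1,4) (1,5) (1,6) (2,0) (2,1) (2,2) (2,3) (2,5) (2,6) (3,0) (3,1) (3,2) (4,0) (4,1) (4,2) (5,0) (5,1) (5,2) (6,0) (6,1) (6,2)] -> total=31
Click 2 (3,4) count=2: revealed 1 new [(3,4)] -> total=32
Click 3 (4,4) count=3: revealed 1 new [(4,4)] -> total=33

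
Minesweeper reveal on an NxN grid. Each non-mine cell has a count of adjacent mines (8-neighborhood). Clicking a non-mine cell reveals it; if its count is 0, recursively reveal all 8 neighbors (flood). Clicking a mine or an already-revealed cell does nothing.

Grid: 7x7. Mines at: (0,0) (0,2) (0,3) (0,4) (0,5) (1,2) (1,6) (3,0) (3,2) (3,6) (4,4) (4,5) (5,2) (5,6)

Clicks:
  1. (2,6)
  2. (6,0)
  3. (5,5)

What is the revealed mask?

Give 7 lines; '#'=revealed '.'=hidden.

Answer: .......
.......
......#
.......
##.....
##...#.
##.....

Derivation:
Click 1 (2,6) count=2: revealed 1 new [(2,6)] -> total=1
Click 2 (6,0) count=0: revealed 6 new [(4,0) (4,1) (5,0) (5,1) (6,0) (6,1)] -> total=7
Click 3 (5,5) count=3: revealed 1 new [(5,5)] -> total=8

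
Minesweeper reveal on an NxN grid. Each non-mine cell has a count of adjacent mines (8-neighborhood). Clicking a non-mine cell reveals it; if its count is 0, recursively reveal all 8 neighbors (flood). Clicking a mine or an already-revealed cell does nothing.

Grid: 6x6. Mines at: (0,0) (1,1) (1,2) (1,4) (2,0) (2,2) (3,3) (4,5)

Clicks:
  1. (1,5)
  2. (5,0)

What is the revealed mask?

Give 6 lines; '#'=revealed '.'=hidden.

Click 1 (1,5) count=1: revealed 1 new [(1,5)] -> total=1
Click 2 (5,0) count=0: revealed 13 new [(3,0) (3,1) (3,2) (4,0) (4,1) (4,2) (4,3) (4,4) (5,0) (5,1) (5,2) (5,3) (5,4)] -> total=14

Answer: ......
.....#
......
###...
#####.
#####.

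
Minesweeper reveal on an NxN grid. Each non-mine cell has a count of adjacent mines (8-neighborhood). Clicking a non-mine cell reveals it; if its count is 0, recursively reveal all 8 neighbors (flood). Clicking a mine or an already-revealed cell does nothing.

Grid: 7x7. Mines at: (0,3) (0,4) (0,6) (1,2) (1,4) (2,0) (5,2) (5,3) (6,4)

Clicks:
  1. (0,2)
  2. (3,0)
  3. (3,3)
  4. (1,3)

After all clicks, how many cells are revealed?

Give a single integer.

Answer: 28

Derivation:
Click 1 (0,2) count=2: revealed 1 new [(0,2)] -> total=1
Click 2 (3,0) count=1: revealed 1 new [(3,0)] -> total=2
Click 3 (3,3) count=0: revealed 25 new [(1,5) (1,6) (2,1) (2,2) (2,3) (2,4) (2,5) (2,6) (3,1) (3,2) (3,3) (3,4) (3,5) (3,6) (4,1) (4,2) (4,3) (4,4) (4,5) (4,6) (5,4) (5,5) (5,6) (6,5) (6,6)] -> total=27
Click 4 (1,3) count=4: revealed 1 new [(1,3)] -> total=28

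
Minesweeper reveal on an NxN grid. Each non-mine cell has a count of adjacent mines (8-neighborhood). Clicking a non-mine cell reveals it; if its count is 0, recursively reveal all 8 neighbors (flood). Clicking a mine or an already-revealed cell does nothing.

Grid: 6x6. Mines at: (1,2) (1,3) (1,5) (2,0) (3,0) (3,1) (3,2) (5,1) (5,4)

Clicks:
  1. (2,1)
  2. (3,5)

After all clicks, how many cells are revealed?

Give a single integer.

Answer: 10

Derivation:
Click 1 (2,1) count=5: revealed 1 new [(2,1)] -> total=1
Click 2 (3,5) count=0: revealed 9 new [(2,3) (2,4) (2,5) (3,3) (3,4) (3,5) (4,3) (4,4) (4,5)] -> total=10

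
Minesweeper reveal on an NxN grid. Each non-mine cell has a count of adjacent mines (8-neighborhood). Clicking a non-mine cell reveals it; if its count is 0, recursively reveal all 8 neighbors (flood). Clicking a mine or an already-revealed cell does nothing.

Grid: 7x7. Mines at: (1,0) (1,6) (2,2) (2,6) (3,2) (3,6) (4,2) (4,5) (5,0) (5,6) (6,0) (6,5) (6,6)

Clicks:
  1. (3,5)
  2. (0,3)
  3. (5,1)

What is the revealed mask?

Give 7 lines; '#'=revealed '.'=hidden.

Click 1 (3,5) count=3: revealed 1 new [(3,5)] -> total=1
Click 2 (0,3) count=0: revealed 15 new [(0,1) (0,2) (0,3) (0,4) (0,5) (1,1) (1,2) (1,3) (1,4) (1,5) (2,3) (2,4) (2,5) (3,3) (3,4)] -> total=16
Click 3 (5,1) count=3: revealed 1 new [(5,1)] -> total=17

Answer: .#####.
.#####.
...###.
...###.
.......
.#.....
.......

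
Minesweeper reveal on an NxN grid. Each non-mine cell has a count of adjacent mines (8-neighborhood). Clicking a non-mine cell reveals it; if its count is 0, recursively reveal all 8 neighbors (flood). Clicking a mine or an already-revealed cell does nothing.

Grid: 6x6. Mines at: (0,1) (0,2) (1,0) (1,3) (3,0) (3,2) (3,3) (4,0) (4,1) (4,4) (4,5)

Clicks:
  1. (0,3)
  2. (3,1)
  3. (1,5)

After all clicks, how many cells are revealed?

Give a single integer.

Click 1 (0,3) count=2: revealed 1 new [(0,3)] -> total=1
Click 2 (3,1) count=4: revealed 1 new [(3,1)] -> total=2
Click 3 (1,5) count=0: revealed 8 new [(0,4) (0,5) (1,4) (1,5) (2,4) (2,5) (3,4) (3,5)] -> total=10

Answer: 10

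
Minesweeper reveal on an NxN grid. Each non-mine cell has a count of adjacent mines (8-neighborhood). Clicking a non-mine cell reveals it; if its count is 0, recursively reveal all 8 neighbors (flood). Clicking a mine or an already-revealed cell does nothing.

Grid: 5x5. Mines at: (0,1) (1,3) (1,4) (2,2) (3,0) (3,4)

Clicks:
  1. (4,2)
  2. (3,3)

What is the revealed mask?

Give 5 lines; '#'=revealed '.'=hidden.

Click 1 (4,2) count=0: revealed 6 new [(3,1) (3,2) (3,3) (4,1) (4,2) (4,3)] -> total=6
Click 2 (3,3) count=2: revealed 0 new [(none)] -> total=6

Answer: .....
.....
.....
.###.
.###.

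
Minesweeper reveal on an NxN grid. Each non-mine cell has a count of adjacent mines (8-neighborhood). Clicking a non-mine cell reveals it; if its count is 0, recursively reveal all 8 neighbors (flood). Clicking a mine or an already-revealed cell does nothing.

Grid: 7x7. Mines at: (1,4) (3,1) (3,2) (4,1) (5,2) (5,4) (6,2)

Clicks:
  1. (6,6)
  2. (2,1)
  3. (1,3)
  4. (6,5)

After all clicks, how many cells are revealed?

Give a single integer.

Click 1 (6,6) count=0: revealed 20 new [(0,5) (0,6) (1,5) (1,6) (2,3) (2,4) (2,5) (2,6) (3,3) (3,4) (3,5) (3,6) (4,3) (4,4) (4,5) (4,6) (5,5) (5,6) (6,5) (6,6)] -> total=20
Click 2 (2,1) count=2: revealed 1 new [(2,1)] -> total=21
Click 3 (1,3) count=1: revealed 1 new [(1,3)] -> total=22
Click 4 (6,5) count=1: revealed 0 new [(none)] -> total=22

Answer: 22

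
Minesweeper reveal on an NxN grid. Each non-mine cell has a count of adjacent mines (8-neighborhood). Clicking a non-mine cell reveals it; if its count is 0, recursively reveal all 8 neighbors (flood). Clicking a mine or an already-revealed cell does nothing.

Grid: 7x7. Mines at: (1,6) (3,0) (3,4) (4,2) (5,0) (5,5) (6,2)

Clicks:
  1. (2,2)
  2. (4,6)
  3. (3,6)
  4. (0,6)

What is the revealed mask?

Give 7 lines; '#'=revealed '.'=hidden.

Answer: #######
######.
#######
.###.##
.....##
.......
.......

Derivation:
Click 1 (2,2) count=0: revealed 21 new [(0,0) (0,1) (0,2) (0,3) (0,4) (0,5) (1,0) (1,1) (1,2) (1,3) (1,4) (1,5) (2,0) (2,1) (2,2) (2,3) (2,4) (2,5) (3,1) (3,2) (3,3)] -> total=21
Click 2 (4,6) count=1: revealed 1 new [(4,6)] -> total=22
Click 3 (3,6) count=0: revealed 4 new [(2,6) (3,5) (3,6) (4,5)] -> total=26
Click 4 (0,6) count=1: revealed 1 new [(0,6)] -> total=27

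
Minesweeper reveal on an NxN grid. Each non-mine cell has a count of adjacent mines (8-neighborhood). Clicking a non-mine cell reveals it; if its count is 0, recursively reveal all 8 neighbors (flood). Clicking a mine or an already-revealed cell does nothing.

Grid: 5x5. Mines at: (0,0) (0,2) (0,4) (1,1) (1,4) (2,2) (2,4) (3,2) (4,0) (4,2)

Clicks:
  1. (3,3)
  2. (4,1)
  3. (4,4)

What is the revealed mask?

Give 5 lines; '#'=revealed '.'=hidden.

Click 1 (3,3) count=4: revealed 1 new [(3,3)] -> total=1
Click 2 (4,1) count=3: revealed 1 new [(4,1)] -> total=2
Click 3 (4,4) count=0: revealed 3 new [(3,4) (4,3) (4,4)] -> total=5

Answer: .....
.....
.....
...##
.#.##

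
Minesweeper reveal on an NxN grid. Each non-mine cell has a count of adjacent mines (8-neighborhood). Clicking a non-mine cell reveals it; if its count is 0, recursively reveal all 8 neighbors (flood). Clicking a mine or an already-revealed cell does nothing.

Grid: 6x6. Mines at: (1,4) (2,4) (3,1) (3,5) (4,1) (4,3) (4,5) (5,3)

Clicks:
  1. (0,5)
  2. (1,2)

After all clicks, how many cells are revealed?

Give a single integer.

Click 1 (0,5) count=1: revealed 1 new [(0,5)] -> total=1
Click 2 (1,2) count=0: revealed 12 new [(0,0) (0,1) (0,2) (0,3) (1,0) (1,1) (1,2) (1,3) (2,0) (2,1) (2,2) (2,3)] -> total=13

Answer: 13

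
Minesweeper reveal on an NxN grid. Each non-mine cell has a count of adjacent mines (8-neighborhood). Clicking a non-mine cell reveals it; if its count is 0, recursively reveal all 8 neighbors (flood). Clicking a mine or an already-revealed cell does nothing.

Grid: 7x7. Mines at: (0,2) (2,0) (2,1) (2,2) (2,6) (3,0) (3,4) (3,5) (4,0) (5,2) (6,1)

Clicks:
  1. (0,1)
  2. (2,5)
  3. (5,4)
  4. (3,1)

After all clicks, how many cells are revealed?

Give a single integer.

Answer: 15

Derivation:
Click 1 (0,1) count=1: revealed 1 new [(0,1)] -> total=1
Click 2 (2,5) count=3: revealed 1 new [(2,5)] -> total=2
Click 3 (5,4) count=0: revealed 12 new [(4,3) (4,4) (4,5) (4,6) (5,3) (5,4) (5,5) (5,6) (6,3) (6,4) (6,5) (6,6)] -> total=14
Click 4 (3,1) count=5: revealed 1 new [(3,1)] -> total=15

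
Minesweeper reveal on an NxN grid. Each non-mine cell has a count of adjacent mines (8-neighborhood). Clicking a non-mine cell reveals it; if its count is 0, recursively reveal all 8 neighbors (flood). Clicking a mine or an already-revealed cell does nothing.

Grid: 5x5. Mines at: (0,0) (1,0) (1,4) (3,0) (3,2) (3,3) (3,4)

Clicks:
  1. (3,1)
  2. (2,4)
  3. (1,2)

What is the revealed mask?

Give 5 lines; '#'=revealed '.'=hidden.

Answer: .###.
.###.
.####
.#...
.....

Derivation:
Click 1 (3,1) count=2: revealed 1 new [(3,1)] -> total=1
Click 2 (2,4) count=3: revealed 1 new [(2,4)] -> total=2
Click 3 (1,2) count=0: revealed 9 new [(0,1) (0,2) (0,3) (1,1) (1,2) (1,3) (2,1) (2,2) (2,3)] -> total=11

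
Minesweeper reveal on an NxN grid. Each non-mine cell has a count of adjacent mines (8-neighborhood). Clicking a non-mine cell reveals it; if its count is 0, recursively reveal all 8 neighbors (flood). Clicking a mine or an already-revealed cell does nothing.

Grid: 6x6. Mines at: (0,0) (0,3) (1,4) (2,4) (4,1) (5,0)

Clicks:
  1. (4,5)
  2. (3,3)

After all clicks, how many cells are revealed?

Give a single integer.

Answer: 12

Derivation:
Click 1 (4,5) count=0: revealed 12 new [(3,2) (3,3) (3,4) (3,5) (4,2) (4,3) (4,4) (4,5) (5,2) (5,3) (5,4) (5,5)] -> total=12
Click 2 (3,3) count=1: revealed 0 new [(none)] -> total=12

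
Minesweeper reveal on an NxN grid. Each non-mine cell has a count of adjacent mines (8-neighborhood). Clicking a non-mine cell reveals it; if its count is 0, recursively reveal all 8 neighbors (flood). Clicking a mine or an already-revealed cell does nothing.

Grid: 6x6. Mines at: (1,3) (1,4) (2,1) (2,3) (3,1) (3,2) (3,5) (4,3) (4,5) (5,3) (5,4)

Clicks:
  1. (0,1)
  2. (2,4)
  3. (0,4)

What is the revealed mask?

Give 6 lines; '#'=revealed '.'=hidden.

Answer: ###.#.
###...
....#.
......
......
......

Derivation:
Click 1 (0,1) count=0: revealed 6 new [(0,0) (0,1) (0,2) (1,0) (1,1) (1,2)] -> total=6
Click 2 (2,4) count=4: revealed 1 new [(2,4)] -> total=7
Click 3 (0,4) count=2: revealed 1 new [(0,4)] -> total=8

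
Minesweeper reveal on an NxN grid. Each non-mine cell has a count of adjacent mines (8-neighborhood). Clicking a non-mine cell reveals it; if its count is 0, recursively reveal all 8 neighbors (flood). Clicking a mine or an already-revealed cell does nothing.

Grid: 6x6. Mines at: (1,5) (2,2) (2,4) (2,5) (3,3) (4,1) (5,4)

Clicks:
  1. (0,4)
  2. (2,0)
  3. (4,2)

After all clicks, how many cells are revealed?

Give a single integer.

Click 1 (0,4) count=1: revealed 1 new [(0,4)] -> total=1
Click 2 (2,0) count=0: revealed 13 new [(0,0) (0,1) (0,2) (0,3) (1,0) (1,1) (1,2) (1,3) (1,4) (2,0) (2,1) (3,0) (3,1)] -> total=14
Click 3 (4,2) count=2: revealed 1 new [(4,2)] -> total=15

Answer: 15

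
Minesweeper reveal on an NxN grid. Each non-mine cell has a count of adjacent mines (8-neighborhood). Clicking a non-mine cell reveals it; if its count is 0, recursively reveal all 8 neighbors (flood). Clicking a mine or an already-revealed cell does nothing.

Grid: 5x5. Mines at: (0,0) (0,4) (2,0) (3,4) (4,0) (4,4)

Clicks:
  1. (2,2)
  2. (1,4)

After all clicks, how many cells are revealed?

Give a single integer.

Answer: 16

Derivation:
Click 1 (2,2) count=0: revealed 15 new [(0,1) (0,2) (0,3) (1,1) (1,2) (1,3) (2,1) (2,2) (2,3) (3,1) (3,2) (3,3) (4,1) (4,2) (4,3)] -> total=15
Click 2 (1,4) count=1: revealed 1 new [(1,4)] -> total=16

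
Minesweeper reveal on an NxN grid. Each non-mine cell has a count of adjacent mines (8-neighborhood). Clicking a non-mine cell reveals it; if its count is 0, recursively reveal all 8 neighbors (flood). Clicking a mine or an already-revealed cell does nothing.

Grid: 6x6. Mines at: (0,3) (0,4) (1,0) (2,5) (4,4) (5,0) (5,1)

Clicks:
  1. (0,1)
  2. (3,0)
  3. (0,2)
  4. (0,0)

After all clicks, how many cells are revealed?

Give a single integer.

Click 1 (0,1) count=1: revealed 1 new [(0,1)] -> total=1
Click 2 (3,0) count=0: revealed 18 new [(1,1) (1,2) (1,3) (1,4) (2,0) (2,1) (2,2) (2,3) (2,4) (3,0) (3,1) (3,2) (3,3) (3,4) (4,0) (4,1) (4,2) (4,3)] -> total=19
Click 3 (0,2) count=1: revealed 1 new [(0,2)] -> total=20
Click 4 (0,0) count=1: revealed 1 new [(0,0)] -> total=21

Answer: 21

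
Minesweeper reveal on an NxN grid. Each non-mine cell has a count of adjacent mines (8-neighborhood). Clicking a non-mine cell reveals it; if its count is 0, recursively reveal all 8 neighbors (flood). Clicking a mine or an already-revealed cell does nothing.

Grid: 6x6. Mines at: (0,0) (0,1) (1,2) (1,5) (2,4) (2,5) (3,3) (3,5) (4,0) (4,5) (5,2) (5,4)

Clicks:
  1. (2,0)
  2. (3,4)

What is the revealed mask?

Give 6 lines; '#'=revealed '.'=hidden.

Click 1 (2,0) count=0: revealed 6 new [(1,0) (1,1) (2,0) (2,1) (3,0) (3,1)] -> total=6
Click 2 (3,4) count=5: revealed 1 new [(3,4)] -> total=7

Answer: ......
##....
##....
##..#.
......
......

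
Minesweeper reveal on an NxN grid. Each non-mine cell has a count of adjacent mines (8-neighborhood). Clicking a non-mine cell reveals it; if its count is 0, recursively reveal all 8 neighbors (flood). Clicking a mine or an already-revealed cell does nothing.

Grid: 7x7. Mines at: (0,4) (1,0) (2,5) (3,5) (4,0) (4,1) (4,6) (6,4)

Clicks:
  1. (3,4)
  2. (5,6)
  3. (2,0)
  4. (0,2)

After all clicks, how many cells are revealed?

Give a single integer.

Answer: 23

Derivation:
Click 1 (3,4) count=2: revealed 1 new [(3,4)] -> total=1
Click 2 (5,6) count=1: revealed 1 new [(5,6)] -> total=2
Click 3 (2,0) count=1: revealed 1 new [(2,0)] -> total=3
Click 4 (0,2) count=0: revealed 20 new [(0,1) (0,2) (0,3) (1,1) (1,2) (1,3) (1,4) (2,1) (2,2) (2,3) (2,4) (3,1) (3,2) (3,3) (4,2) (4,3) (4,4) (5,2) (5,3) (5,4)] -> total=23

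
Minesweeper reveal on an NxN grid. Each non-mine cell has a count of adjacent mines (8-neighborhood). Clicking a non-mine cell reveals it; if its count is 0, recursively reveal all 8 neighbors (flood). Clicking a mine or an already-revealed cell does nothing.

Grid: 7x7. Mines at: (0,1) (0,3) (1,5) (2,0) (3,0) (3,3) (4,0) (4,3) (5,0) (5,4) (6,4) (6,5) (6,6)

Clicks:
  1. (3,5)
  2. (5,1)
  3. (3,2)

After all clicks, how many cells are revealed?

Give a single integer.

Answer: 13

Derivation:
Click 1 (3,5) count=0: revealed 11 new [(2,4) (2,5) (2,6) (3,4) (3,5) (3,6) (4,4) (4,5) (4,6) (5,5) (5,6)] -> total=11
Click 2 (5,1) count=2: revealed 1 new [(5,1)] -> total=12
Click 3 (3,2) count=2: revealed 1 new [(3,2)] -> total=13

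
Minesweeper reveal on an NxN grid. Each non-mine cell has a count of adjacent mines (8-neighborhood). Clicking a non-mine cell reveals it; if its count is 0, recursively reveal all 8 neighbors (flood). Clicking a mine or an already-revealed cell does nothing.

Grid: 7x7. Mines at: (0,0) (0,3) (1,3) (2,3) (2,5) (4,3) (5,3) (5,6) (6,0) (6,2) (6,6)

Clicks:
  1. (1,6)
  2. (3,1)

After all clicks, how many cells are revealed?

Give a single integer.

Answer: 16

Derivation:
Click 1 (1,6) count=1: revealed 1 new [(1,6)] -> total=1
Click 2 (3,1) count=0: revealed 15 new [(1,0) (1,1) (1,2) (2,0) (2,1) (2,2) (3,0) (3,1) (3,2) (4,0) (4,1) (4,2) (5,0) (5,1) (5,2)] -> total=16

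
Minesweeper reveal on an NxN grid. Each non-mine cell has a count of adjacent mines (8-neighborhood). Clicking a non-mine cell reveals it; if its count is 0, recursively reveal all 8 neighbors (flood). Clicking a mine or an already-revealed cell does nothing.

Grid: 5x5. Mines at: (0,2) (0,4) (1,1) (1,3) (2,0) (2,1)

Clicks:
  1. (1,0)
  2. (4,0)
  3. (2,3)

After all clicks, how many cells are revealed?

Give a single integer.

Click 1 (1,0) count=3: revealed 1 new [(1,0)] -> total=1
Click 2 (4,0) count=0: revealed 13 new [(2,2) (2,3) (2,4) (3,0) (3,1) (3,2) (3,3) (3,4) (4,0) (4,1) (4,2) (4,3) (4,4)] -> total=14
Click 3 (2,3) count=1: revealed 0 new [(none)] -> total=14

Answer: 14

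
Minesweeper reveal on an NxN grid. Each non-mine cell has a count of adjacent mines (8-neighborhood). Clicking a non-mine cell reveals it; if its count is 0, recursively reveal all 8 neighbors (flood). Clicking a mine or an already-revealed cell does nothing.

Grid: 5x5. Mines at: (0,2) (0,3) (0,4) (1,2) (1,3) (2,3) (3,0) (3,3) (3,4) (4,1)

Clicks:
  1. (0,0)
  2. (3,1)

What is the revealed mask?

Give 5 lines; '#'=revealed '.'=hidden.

Click 1 (0,0) count=0: revealed 6 new [(0,0) (0,1) (1,0) (1,1) (2,0) (2,1)] -> total=6
Click 2 (3,1) count=2: revealed 1 new [(3,1)] -> total=7

Answer: ##...
##...
##...
.#...
.....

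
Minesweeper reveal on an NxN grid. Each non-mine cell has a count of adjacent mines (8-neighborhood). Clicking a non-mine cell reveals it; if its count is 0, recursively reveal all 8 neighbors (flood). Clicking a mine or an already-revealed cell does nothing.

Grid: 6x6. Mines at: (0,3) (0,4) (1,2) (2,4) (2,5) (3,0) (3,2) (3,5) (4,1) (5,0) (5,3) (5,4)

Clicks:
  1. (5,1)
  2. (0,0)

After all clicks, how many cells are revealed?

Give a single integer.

Answer: 7

Derivation:
Click 1 (5,1) count=2: revealed 1 new [(5,1)] -> total=1
Click 2 (0,0) count=0: revealed 6 new [(0,0) (0,1) (1,0) (1,1) (2,0) (2,1)] -> total=7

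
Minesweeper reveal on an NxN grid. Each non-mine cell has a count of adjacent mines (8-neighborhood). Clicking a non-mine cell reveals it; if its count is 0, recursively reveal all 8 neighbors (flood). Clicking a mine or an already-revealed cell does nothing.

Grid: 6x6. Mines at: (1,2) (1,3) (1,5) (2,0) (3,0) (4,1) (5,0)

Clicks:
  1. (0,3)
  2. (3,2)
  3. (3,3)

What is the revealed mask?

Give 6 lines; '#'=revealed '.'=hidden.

Answer: ...#..
......
..####
..####
..####
..####

Derivation:
Click 1 (0,3) count=2: revealed 1 new [(0,3)] -> total=1
Click 2 (3,2) count=1: revealed 1 new [(3,2)] -> total=2
Click 3 (3,3) count=0: revealed 15 new [(2,2) (2,3) (2,4) (2,5) (3,3) (3,4) (3,5) (4,2) (4,3) (4,4) (4,5) (5,2) (5,3) (5,4) (5,5)] -> total=17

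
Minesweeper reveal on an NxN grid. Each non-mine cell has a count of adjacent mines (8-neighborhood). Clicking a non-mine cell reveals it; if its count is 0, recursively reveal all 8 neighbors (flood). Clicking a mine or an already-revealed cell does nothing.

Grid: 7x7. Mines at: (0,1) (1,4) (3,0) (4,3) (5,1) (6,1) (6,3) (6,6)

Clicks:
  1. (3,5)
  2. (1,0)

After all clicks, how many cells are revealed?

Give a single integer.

Click 1 (3,5) count=0: revealed 16 new [(0,5) (0,6) (1,5) (1,6) (2,4) (2,5) (2,6) (3,4) (3,5) (3,6) (4,4) (4,5) (4,6) (5,4) (5,5) (5,6)] -> total=16
Click 2 (1,0) count=1: revealed 1 new [(1,0)] -> total=17

Answer: 17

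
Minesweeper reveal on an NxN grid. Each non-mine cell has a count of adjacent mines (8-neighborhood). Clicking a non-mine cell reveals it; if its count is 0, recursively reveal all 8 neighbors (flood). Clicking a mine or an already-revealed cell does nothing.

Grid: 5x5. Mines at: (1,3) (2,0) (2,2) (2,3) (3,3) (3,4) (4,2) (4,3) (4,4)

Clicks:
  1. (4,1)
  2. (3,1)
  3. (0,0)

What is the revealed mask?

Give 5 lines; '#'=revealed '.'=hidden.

Click 1 (4,1) count=1: revealed 1 new [(4,1)] -> total=1
Click 2 (3,1) count=3: revealed 1 new [(3,1)] -> total=2
Click 3 (0,0) count=0: revealed 6 new [(0,0) (0,1) (0,2) (1,0) (1,1) (1,2)] -> total=8

Answer: ###..
###..
.....
.#...
.#...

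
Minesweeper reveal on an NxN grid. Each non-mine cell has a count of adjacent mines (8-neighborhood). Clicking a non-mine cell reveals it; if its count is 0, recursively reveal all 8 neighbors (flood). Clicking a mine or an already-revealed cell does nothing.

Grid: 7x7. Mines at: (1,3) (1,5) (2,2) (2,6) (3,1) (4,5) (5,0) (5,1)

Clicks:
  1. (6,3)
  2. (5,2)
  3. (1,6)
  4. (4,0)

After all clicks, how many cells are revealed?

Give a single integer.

Click 1 (6,3) count=0: revealed 16 new [(3,2) (3,3) (3,4) (4,2) (4,3) (4,4) (5,2) (5,3) (5,4) (5,5) (5,6) (6,2) (6,3) (6,4) (6,5) (6,6)] -> total=16
Click 2 (5,2) count=1: revealed 0 new [(none)] -> total=16
Click 3 (1,6) count=2: revealed 1 new [(1,6)] -> total=17
Click 4 (4,0) count=3: revealed 1 new [(4,0)] -> total=18

Answer: 18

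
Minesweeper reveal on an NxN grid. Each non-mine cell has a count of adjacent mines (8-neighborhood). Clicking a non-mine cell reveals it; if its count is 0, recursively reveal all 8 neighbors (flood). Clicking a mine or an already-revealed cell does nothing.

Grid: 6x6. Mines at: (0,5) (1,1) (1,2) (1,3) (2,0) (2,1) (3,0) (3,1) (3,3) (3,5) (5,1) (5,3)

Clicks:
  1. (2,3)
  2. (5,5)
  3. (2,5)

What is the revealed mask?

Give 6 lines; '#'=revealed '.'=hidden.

Answer: ......
......
...#.#
......
....##
....##

Derivation:
Click 1 (2,3) count=3: revealed 1 new [(2,3)] -> total=1
Click 2 (5,5) count=0: revealed 4 new [(4,4) (4,5) (5,4) (5,5)] -> total=5
Click 3 (2,5) count=1: revealed 1 new [(2,5)] -> total=6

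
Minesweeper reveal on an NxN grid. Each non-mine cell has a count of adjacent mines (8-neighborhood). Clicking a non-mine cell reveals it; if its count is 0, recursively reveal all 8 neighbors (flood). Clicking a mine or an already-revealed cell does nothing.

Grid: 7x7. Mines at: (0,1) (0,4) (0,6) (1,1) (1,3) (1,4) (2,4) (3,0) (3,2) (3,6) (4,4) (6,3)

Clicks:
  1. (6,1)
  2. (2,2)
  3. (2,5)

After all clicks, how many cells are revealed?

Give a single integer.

Click 1 (6,1) count=0: revealed 9 new [(4,0) (4,1) (4,2) (5,0) (5,1) (5,2) (6,0) (6,1) (6,2)] -> total=9
Click 2 (2,2) count=3: revealed 1 new [(2,2)] -> total=10
Click 3 (2,5) count=3: revealed 1 new [(2,5)] -> total=11

Answer: 11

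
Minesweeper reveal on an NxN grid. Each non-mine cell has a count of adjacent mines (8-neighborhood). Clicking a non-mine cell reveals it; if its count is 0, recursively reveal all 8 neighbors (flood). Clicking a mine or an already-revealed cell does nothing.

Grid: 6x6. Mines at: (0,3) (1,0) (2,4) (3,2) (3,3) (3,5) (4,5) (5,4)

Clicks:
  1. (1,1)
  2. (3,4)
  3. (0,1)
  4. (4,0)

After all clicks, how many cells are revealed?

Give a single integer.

Click 1 (1,1) count=1: revealed 1 new [(1,1)] -> total=1
Click 2 (3,4) count=4: revealed 1 new [(3,4)] -> total=2
Click 3 (0,1) count=1: revealed 1 new [(0,1)] -> total=3
Click 4 (4,0) count=0: revealed 12 new [(2,0) (2,1) (3,0) (3,1) (4,0) (4,1) (4,2) (4,3) (5,0) (5,1) (5,2) (5,3)] -> total=15

Answer: 15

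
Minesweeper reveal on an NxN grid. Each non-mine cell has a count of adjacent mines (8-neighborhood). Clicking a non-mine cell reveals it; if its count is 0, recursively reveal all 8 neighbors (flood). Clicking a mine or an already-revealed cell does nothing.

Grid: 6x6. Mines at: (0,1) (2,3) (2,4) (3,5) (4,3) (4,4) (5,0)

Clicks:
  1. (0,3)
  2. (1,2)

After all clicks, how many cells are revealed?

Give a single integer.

Answer: 8

Derivation:
Click 1 (0,3) count=0: revealed 8 new [(0,2) (0,3) (0,4) (0,5) (1,2) (1,3) (1,4) (1,5)] -> total=8
Click 2 (1,2) count=2: revealed 0 new [(none)] -> total=8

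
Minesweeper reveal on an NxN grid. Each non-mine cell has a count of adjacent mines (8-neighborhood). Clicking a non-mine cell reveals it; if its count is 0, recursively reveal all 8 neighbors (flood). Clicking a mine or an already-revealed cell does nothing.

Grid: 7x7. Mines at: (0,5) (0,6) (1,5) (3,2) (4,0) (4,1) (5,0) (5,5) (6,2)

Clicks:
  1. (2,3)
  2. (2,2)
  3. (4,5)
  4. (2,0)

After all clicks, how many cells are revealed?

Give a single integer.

Answer: 18

Derivation:
Click 1 (2,3) count=1: revealed 1 new [(2,3)] -> total=1
Click 2 (2,2) count=1: revealed 1 new [(2,2)] -> total=2
Click 3 (4,5) count=1: revealed 1 new [(4,5)] -> total=3
Click 4 (2,0) count=0: revealed 15 new [(0,0) (0,1) (0,2) (0,3) (0,4) (1,0) (1,1) (1,2) (1,3) (1,4) (2,0) (2,1) (2,4) (3,0) (3,1)] -> total=18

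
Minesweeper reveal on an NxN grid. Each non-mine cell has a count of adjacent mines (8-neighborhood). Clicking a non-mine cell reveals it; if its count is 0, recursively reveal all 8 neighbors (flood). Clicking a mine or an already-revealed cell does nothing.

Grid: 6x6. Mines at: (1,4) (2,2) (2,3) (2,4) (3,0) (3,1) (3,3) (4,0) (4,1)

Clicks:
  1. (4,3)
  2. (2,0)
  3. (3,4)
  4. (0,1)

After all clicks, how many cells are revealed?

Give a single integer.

Answer: 12

Derivation:
Click 1 (4,3) count=1: revealed 1 new [(4,3)] -> total=1
Click 2 (2,0) count=2: revealed 1 new [(2,0)] -> total=2
Click 3 (3,4) count=3: revealed 1 new [(3,4)] -> total=3
Click 4 (0,1) count=0: revealed 9 new [(0,0) (0,1) (0,2) (0,3) (1,0) (1,1) (1,2) (1,3) (2,1)] -> total=12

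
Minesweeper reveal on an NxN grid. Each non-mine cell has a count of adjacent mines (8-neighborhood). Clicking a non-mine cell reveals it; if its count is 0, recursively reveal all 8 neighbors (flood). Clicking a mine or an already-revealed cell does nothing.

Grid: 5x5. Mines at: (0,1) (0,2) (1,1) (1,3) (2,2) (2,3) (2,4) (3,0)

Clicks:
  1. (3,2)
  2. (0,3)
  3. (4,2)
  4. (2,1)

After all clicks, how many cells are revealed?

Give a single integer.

Click 1 (3,2) count=2: revealed 1 new [(3,2)] -> total=1
Click 2 (0,3) count=2: revealed 1 new [(0,3)] -> total=2
Click 3 (4,2) count=0: revealed 7 new [(3,1) (3,3) (3,4) (4,1) (4,2) (4,3) (4,4)] -> total=9
Click 4 (2,1) count=3: revealed 1 new [(2,1)] -> total=10

Answer: 10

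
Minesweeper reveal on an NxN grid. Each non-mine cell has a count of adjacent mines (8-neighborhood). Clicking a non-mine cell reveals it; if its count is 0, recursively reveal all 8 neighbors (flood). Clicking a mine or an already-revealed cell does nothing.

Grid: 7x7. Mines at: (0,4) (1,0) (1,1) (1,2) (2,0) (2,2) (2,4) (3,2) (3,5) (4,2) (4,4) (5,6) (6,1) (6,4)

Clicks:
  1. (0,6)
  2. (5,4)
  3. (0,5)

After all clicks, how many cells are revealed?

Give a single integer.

Click 1 (0,6) count=0: revealed 6 new [(0,5) (0,6) (1,5) (1,6) (2,5) (2,6)] -> total=6
Click 2 (5,4) count=2: revealed 1 new [(5,4)] -> total=7
Click 3 (0,5) count=1: revealed 0 new [(none)] -> total=7

Answer: 7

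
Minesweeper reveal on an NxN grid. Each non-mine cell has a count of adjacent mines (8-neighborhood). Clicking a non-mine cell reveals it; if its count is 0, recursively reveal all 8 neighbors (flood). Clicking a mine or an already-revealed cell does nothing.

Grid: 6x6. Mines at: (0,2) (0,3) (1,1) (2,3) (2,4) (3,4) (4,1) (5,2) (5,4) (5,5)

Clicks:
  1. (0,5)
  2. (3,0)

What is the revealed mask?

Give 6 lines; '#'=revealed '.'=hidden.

Answer: ....##
....##
......
#.....
......
......

Derivation:
Click 1 (0,5) count=0: revealed 4 new [(0,4) (0,5) (1,4) (1,5)] -> total=4
Click 2 (3,0) count=1: revealed 1 new [(3,0)] -> total=5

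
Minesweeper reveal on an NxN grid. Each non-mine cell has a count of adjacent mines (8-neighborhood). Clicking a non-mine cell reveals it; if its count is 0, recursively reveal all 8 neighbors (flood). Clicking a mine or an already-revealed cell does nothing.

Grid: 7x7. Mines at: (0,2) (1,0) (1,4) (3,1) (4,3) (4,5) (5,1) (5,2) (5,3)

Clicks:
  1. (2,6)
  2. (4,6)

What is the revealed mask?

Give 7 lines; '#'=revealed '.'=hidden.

Click 1 (2,6) count=0: revealed 8 new [(0,5) (0,6) (1,5) (1,6) (2,5) (2,6) (3,5) (3,6)] -> total=8
Click 2 (4,6) count=1: revealed 1 new [(4,6)] -> total=9

Answer: .....##
.....##
.....##
.....##
......#
.......
.......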